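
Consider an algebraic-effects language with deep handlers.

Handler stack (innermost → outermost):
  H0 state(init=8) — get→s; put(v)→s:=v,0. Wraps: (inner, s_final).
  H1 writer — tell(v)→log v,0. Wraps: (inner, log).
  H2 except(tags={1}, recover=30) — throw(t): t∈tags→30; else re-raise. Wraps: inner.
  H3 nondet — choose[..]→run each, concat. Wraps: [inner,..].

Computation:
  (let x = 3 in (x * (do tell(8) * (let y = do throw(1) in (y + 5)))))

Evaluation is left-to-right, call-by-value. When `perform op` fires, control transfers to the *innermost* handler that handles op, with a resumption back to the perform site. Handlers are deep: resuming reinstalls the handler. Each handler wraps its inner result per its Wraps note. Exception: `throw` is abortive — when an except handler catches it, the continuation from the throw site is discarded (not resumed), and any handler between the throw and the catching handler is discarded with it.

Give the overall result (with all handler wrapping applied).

Answer: [30]

Evaluation trace:
tell(8) @ H1 ⇒ log+=8
throw(1) @ H2 caught ⇒ 30
H3 returns [30]
= [30]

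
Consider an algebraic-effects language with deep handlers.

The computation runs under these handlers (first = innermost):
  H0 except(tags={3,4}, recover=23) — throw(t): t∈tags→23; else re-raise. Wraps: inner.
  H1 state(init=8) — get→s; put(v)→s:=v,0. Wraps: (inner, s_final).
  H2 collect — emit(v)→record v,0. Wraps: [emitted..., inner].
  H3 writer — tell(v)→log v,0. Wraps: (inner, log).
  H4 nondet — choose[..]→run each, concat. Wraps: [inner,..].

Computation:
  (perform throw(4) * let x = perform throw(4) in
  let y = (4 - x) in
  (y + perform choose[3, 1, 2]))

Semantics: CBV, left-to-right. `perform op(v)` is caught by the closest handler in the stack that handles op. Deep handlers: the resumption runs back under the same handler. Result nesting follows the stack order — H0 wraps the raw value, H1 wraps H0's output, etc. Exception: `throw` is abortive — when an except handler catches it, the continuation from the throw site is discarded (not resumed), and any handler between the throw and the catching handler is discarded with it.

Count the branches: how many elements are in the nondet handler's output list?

Working:
throw(4) @ H0 caught ⇒ 23
H1 returns (23, 8)
H2 returns [(23, 8)]
H3 returns ([(23, 8)], ())
H4 returns [([(23, 8)], ())]
= [([(23, 8)], ())]

Answer: 1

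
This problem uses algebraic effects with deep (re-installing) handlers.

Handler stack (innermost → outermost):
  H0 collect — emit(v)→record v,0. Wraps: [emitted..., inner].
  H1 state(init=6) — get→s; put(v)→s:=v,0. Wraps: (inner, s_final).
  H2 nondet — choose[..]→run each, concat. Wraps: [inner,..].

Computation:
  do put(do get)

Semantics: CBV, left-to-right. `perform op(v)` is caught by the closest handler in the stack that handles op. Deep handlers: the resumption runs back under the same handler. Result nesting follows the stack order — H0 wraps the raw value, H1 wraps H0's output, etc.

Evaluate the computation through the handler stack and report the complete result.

Step-by-step:
get @ H1 ⇒ 6
put(6) @ H1 ⇒ s:=6
H0 returns [0]
H1 returns ([0], 6)
H2 returns [([0], 6)]
= [([0], 6)]

Answer: [([0], 6)]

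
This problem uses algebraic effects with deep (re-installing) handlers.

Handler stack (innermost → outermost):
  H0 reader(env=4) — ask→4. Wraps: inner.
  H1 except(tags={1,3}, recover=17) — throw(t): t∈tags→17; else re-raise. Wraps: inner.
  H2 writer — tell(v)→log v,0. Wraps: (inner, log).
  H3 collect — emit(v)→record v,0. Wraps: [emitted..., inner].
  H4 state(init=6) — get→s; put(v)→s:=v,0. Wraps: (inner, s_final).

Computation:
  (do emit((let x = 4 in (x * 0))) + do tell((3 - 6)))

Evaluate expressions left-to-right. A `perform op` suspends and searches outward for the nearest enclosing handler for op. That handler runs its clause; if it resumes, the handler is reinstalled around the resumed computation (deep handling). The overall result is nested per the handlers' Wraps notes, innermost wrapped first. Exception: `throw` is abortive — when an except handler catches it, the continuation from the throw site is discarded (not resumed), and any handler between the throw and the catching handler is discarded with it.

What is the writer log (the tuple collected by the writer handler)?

Evaluation trace:
emit(0) @ H3 ⇒ out+=0
tell(-3) @ H2 ⇒ log+=-3
H0 returns 0
H1 returns 0
H2 returns (0, (-3))
H3 returns [0, (0, (-3))]
H4 returns ([0, (0, (-3))], 6)
= ([0, (0, (-3))], 6)

Answer: (-3)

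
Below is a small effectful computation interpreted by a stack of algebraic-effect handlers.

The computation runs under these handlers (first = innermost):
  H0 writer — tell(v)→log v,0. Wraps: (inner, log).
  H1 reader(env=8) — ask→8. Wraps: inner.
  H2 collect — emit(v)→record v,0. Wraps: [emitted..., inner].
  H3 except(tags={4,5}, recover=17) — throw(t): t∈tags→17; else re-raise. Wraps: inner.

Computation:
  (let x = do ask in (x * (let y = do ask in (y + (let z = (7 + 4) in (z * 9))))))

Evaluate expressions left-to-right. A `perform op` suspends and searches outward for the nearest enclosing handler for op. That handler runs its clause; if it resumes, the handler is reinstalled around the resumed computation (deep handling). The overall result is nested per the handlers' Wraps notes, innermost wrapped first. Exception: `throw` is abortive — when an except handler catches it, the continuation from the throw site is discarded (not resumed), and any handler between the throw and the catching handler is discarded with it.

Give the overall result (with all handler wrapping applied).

Answer: [(856, ())]

Step-by-step:
ask @ H1 ⇒ 8
ask @ H1 ⇒ 8
H0 returns (856, ())
H1 returns (856, ())
H2 returns [(856, ())]
H3 returns [(856, ())]
= [(856, ())]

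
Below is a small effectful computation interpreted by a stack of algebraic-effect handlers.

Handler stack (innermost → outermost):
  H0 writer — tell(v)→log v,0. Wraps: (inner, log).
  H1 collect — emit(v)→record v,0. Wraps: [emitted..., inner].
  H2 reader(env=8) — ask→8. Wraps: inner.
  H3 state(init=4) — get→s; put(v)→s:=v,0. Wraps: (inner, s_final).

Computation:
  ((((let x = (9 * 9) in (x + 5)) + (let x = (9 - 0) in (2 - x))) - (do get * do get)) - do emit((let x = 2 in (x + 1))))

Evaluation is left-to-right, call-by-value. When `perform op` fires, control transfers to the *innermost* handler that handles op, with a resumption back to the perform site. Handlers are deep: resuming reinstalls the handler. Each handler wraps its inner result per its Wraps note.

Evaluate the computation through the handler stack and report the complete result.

Answer: ([3, (63, ())], 4)

Working:
get @ H3 ⇒ 4
get @ H3 ⇒ 4
emit(3) @ H1 ⇒ out+=3
H0 returns (63, ())
H1 returns [3, (63, ())]
H2 returns [3, (63, ())]
H3 returns ([3, (63, ())], 4)
= ([3, (63, ())], 4)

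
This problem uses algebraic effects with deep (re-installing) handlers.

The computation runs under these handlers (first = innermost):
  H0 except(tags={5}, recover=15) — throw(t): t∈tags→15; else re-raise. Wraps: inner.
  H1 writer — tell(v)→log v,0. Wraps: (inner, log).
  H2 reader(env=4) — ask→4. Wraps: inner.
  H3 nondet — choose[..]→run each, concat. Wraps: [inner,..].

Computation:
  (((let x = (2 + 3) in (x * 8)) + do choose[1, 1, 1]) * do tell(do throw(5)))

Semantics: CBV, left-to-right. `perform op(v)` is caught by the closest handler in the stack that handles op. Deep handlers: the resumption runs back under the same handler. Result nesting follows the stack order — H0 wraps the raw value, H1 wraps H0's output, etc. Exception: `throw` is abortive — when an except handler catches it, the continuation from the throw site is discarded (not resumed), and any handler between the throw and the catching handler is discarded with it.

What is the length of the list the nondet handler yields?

Evaluation trace:
choose[1, 1, 1] @ H3
  branch[0] choose=1:
    throw(5) @ H0 caught ⇒ 15
    H1 returns (15, ())
    H2 returns (15, ())
    H3 returns [(15, ())]
  branch[1] choose=1:
    throw(5) @ H0 caught ⇒ 15
    H1 returns (15, ())
    H2 returns (15, ())
    H3 returns [(15, ())]
  branch[2] choose=1:
    throw(5) @ H0 caught ⇒ 15
    H1 returns (15, ())
    H2 returns (15, ())
    H3 returns [(15, ())]
= [(15, ()), (15, ()), (15, ())]

Answer: 3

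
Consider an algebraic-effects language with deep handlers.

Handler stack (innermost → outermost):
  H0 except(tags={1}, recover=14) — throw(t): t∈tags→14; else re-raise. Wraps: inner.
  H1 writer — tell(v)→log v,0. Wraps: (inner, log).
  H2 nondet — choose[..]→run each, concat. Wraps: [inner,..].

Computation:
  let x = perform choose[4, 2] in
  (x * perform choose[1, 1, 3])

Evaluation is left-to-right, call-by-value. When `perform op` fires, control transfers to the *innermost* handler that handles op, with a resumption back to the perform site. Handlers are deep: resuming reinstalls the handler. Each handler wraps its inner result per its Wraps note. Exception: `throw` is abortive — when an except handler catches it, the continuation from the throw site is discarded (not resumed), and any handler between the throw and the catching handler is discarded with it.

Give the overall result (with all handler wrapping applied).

Step-by-step:
choose[4, 2] @ H2
  branch[0] choose=4:
    choose[1, 1, 3] @ H2
      branch[0] choose=1:
        H0 returns 4
        H1 returns (4, ())
        H2 returns [(4, ())]
      branch[1] choose=1:
        H0 returns 4
        H1 returns (4, ())
        H2 returns [(4, ())]
      branch[2] choose=3:
        H0 returns 12
        H1 returns (12, ())
        H2 returns [(12, ())]
  branch[1] choose=2:
    choose[1, 1, 3] @ H2
      branch[0] choose=1:
        H0 returns 2
        H1 returns (2, ())
        H2 returns [(2, ())]
      branch[1] choose=1:
        H0 returns 2
        H1 returns (2, ())
        H2 returns [(2, ())]
      branch[2] choose=3:
        H0 returns 6
        H1 returns (6, ())
        H2 returns [(6, ())]
= [(4, ()), (4, ()), (12, ()), (2, ()), (2, ()), (6, ())]

Answer: [(4, ()), (4, ()), (12, ()), (2, ()), (2, ()), (6, ())]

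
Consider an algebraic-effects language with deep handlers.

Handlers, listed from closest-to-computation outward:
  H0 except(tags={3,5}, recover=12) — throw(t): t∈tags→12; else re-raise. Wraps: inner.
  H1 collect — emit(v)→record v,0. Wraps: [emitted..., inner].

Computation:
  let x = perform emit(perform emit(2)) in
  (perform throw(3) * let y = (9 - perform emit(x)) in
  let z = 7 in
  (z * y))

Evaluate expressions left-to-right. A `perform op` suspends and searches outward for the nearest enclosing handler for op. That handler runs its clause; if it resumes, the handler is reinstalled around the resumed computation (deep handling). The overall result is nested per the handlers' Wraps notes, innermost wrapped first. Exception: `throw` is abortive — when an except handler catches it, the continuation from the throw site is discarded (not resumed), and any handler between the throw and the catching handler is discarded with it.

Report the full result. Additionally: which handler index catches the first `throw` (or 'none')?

Working:
emit(2) @ H1 ⇒ out+=2
emit(0) @ H1 ⇒ out+=0
throw(3) @ H0 caught ⇒ 12
H1 returns [2, 0, 12]
= [2, 0, 12]

Answer: [2, 0, 12] ; first throw caught by: H0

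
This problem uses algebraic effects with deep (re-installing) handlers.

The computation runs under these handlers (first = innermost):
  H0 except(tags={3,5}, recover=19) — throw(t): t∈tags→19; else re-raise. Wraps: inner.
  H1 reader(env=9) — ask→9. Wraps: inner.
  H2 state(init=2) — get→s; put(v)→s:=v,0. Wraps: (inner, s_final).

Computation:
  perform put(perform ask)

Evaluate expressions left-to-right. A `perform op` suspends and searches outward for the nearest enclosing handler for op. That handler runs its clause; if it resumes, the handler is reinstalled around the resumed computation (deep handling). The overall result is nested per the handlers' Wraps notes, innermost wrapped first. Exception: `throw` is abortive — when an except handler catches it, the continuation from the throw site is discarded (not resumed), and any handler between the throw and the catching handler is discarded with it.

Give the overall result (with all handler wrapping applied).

Answer: (0, 9)

Working:
ask @ H1 ⇒ 9
put(9) @ H2 ⇒ s:=9
H0 returns 0
H1 returns 0
H2 returns (0, 9)
= (0, 9)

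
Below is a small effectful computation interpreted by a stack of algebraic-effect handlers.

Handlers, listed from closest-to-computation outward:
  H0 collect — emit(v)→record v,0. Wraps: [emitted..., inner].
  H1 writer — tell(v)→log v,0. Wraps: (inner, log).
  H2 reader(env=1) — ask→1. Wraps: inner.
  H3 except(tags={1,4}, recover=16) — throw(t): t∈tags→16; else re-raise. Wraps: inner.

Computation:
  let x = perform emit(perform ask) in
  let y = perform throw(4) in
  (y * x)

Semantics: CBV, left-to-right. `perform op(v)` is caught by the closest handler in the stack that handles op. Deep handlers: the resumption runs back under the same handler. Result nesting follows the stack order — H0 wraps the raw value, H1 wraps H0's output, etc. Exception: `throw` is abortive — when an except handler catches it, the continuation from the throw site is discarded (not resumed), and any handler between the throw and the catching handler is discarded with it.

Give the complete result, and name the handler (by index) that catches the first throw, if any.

Answer: 16 ; first throw caught by: H3

Working:
ask @ H2 ⇒ 1
emit(1) @ H0 ⇒ out+=1
throw(4) @ H3 caught ⇒ 16
= 16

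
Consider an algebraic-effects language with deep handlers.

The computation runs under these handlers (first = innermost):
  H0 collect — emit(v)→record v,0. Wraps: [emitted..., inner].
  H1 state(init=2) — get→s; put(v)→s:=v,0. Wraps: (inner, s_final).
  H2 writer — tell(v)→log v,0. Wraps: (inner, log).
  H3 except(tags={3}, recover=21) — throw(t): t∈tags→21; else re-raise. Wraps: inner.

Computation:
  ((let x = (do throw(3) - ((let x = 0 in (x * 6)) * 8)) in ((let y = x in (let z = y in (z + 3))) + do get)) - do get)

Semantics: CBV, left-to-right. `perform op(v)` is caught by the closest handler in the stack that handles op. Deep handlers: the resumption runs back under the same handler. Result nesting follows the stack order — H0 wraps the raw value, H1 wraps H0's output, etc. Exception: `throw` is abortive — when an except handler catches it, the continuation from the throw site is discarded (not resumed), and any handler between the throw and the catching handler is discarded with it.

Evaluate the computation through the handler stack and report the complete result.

Step-by-step:
throw(3) @ H3 caught ⇒ 21
= 21

Answer: 21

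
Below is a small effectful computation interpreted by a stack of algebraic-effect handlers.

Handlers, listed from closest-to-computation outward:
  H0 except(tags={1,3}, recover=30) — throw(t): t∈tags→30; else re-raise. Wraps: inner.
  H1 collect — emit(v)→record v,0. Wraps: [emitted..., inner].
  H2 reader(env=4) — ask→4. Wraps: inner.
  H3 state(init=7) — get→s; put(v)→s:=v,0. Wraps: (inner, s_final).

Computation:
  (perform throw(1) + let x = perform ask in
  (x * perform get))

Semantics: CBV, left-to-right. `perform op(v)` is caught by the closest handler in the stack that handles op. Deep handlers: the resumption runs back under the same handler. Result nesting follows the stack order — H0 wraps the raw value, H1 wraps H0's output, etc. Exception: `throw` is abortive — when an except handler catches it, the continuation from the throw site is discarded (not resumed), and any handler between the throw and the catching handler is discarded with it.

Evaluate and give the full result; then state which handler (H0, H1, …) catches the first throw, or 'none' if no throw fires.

Step-by-step:
throw(1) @ H0 caught ⇒ 30
H1 returns [30]
H2 returns [30]
H3 returns ([30], 7)
= ([30], 7)

Answer: ([30], 7) ; first throw caught by: H0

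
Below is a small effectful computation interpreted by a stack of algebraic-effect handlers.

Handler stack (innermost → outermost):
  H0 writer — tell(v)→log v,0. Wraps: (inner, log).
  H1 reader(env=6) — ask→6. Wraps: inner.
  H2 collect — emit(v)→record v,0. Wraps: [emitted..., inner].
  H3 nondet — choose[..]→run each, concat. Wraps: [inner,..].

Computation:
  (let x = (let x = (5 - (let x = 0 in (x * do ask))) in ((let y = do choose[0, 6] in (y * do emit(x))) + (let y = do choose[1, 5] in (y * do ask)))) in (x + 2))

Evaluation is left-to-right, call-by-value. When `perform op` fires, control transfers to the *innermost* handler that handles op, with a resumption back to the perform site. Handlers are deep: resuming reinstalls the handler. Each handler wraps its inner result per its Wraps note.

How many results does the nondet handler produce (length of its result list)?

Answer: 4

Step-by-step:
ask @ H1 ⇒ 6
choose[0, 6] @ H3
  branch[0] choose=0:
    emit(5) @ H2 ⇒ out+=5
    choose[1, 5] @ H3
      branch[0] choose=1:
        ask @ H1 ⇒ 6
        H0 returns (8, ())
        H1 returns (8, ())
        H2 returns [5, (8, ())]
        H3 returns [[5, (8, ())]]
      branch[1] choose=5:
        ask @ H1 ⇒ 6
        H0 returns (32, ())
        H1 returns (32, ())
        H2 returns [5, (32, ())]
        H3 returns [[5, (32, ())]]
  branch[1] choose=6:
    emit(5) @ H2 ⇒ out+=5
    choose[1, 5] @ H3
      branch[0] choose=1:
        ask @ H1 ⇒ 6
        H0 returns (8, ())
        H1 returns (8, ())
        H2 returns [5, (8, ())]
        H3 returns [[5, (8, ())]]
      branch[1] choose=5:
        ask @ H1 ⇒ 6
        H0 returns (32, ())
        H1 returns (32, ())
        H2 returns [5, (32, ())]
        H3 returns [[5, (32, ())]]
= [[5, (8, ())], [5, (32, ())], [5, (8, ())], [5, (32, ())]]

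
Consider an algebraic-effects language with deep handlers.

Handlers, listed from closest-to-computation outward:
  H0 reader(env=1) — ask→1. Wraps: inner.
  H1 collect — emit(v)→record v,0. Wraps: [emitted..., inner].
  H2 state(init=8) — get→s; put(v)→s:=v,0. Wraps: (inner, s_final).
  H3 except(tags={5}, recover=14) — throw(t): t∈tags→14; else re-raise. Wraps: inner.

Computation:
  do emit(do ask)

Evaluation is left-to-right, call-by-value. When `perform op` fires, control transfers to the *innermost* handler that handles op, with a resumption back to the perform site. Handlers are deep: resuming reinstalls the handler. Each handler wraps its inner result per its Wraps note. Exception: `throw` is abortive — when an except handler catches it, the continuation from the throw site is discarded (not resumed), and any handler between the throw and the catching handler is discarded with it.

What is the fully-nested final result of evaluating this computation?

Working:
ask @ H0 ⇒ 1
emit(1) @ H1 ⇒ out+=1
H0 returns 0
H1 returns [1, 0]
H2 returns ([1, 0], 8)
H3 returns ([1, 0], 8)
= ([1, 0], 8)

Answer: ([1, 0], 8)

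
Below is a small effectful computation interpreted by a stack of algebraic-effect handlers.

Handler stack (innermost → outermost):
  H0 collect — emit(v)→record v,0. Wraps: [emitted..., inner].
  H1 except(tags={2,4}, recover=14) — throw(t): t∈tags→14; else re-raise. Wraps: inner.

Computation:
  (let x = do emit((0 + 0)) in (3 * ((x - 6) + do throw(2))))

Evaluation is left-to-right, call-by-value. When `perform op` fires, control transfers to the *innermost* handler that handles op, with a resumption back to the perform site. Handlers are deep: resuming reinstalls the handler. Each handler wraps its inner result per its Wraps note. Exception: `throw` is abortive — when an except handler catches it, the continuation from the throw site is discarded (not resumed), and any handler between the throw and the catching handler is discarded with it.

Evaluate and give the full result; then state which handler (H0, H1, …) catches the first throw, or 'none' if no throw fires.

Answer: 14 ; first throw caught by: H1

Working:
emit(0) @ H0 ⇒ out+=0
throw(2) @ H1 caught ⇒ 14
= 14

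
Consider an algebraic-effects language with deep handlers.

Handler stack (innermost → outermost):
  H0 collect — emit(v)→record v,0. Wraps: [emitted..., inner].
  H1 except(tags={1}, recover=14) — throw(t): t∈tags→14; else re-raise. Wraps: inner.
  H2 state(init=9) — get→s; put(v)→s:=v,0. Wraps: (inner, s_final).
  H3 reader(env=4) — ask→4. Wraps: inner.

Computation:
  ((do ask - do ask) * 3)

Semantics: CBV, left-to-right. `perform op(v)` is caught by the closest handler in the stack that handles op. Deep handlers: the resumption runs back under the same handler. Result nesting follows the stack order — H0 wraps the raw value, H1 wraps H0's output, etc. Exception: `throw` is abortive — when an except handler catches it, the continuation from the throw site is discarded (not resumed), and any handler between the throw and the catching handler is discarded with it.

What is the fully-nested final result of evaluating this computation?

Evaluation trace:
ask @ H3 ⇒ 4
ask @ H3 ⇒ 4
H0 returns [0]
H1 returns [0]
H2 returns ([0], 9)
H3 returns ([0], 9)
= ([0], 9)

Answer: ([0], 9)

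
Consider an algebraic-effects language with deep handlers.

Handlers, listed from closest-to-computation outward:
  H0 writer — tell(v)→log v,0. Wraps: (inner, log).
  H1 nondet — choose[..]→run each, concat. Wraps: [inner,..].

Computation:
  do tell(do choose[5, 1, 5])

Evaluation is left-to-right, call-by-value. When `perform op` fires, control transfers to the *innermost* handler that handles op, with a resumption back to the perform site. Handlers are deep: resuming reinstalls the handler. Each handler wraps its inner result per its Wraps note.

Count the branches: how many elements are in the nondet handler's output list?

Answer: 3

Evaluation trace:
choose[5, 1, 5] @ H1
  branch[0] choose=5:
    tell(5) @ H0 ⇒ log+=5
    H0 returns (0, (5))
    H1 returns [(0, (5))]
  branch[1] choose=1:
    tell(1) @ H0 ⇒ log+=1
    H0 returns (0, (1))
    H1 returns [(0, (1))]
  branch[2] choose=5:
    tell(5) @ H0 ⇒ log+=5
    H0 returns (0, (5))
    H1 returns [(0, (5))]
= [(0, (5)), (0, (1)), (0, (5))]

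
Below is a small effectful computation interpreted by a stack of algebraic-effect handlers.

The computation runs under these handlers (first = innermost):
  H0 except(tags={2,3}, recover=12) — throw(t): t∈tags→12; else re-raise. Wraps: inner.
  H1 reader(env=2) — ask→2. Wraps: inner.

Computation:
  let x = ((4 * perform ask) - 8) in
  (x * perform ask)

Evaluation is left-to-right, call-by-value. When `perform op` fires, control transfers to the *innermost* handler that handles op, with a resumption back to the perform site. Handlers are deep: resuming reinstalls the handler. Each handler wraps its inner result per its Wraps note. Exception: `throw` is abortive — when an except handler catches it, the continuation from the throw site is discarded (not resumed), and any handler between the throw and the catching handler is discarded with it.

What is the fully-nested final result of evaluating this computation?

Answer: 0

Step-by-step:
ask @ H1 ⇒ 2
ask @ H1 ⇒ 2
H0 returns 0
H1 returns 0
= 0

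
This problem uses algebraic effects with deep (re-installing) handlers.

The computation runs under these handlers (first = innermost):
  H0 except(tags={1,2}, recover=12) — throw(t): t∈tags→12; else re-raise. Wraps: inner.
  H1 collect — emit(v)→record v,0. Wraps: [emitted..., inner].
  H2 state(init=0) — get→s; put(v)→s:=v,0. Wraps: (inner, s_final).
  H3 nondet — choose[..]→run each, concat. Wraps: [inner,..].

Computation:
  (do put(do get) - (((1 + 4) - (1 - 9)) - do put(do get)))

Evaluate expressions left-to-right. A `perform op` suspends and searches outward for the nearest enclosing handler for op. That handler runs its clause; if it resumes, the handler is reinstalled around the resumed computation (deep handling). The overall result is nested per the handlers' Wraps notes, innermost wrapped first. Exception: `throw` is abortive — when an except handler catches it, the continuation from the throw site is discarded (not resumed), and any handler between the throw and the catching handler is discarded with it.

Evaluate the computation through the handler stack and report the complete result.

Working:
get @ H2 ⇒ 0
put(0) @ H2 ⇒ s:=0
get @ H2 ⇒ 0
put(0) @ H2 ⇒ s:=0
H0 returns -13
H1 returns [-13]
H2 returns ([-13], 0)
H3 returns [([-13], 0)]
= [([-13], 0)]

Answer: [([-13], 0)]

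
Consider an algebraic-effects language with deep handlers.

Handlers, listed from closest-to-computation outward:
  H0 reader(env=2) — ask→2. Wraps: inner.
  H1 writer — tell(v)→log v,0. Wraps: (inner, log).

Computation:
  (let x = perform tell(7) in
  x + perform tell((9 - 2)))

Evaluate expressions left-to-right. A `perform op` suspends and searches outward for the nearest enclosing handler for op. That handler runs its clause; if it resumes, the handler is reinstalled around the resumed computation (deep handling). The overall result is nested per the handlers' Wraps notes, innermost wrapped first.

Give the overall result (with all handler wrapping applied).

Answer: (0, (7, 7))

Evaluation trace:
tell(7) @ H1 ⇒ log+=7
tell(7) @ H1 ⇒ log+=7
H0 returns 0
H1 returns (0, (7, 7))
= (0, (7, 7))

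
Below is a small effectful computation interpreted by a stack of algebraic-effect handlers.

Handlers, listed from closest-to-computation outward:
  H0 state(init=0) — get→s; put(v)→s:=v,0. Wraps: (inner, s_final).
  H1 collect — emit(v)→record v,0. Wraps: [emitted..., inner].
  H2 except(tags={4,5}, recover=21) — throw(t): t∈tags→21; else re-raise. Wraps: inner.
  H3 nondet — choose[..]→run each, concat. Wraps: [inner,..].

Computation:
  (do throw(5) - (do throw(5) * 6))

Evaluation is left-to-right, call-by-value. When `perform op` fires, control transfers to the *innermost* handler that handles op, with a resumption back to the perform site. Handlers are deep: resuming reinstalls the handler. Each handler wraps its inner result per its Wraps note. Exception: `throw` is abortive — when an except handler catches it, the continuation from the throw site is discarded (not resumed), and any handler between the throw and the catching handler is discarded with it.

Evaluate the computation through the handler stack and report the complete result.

Answer: [21]

Evaluation trace:
throw(5) @ H2 caught ⇒ 21
H3 returns [21]
= [21]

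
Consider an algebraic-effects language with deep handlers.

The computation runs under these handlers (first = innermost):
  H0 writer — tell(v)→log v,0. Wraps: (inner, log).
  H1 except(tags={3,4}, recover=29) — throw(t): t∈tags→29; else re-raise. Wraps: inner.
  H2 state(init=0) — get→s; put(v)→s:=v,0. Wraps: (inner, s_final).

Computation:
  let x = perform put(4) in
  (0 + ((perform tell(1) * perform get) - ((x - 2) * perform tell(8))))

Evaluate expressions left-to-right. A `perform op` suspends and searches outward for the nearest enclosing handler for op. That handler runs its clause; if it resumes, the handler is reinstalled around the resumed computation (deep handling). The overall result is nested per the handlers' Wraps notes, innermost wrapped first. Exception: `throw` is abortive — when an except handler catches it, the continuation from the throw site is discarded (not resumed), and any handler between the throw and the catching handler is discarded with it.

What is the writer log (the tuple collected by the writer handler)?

Answer: (1, 8)

Working:
put(4) @ H2 ⇒ s:=4
tell(1) @ H0 ⇒ log+=1
get @ H2 ⇒ 4
tell(8) @ H0 ⇒ log+=8
H0 returns (0, (1, 8))
H1 returns (0, (1, 8))
H2 returns ((0, (1, 8)), 4)
= ((0, (1, 8)), 4)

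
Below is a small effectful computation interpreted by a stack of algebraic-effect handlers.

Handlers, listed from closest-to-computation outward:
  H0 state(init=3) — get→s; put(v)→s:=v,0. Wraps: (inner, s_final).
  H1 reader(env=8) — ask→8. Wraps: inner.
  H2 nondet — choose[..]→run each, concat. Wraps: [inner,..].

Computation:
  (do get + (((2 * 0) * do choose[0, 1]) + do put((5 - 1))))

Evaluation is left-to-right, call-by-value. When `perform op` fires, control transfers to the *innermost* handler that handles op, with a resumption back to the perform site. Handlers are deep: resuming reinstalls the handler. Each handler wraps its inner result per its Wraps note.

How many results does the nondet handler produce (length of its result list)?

Step-by-step:
get @ H0 ⇒ 3
choose[0, 1] @ H2
  branch[0] choose=0:
    put(4) @ H0 ⇒ s:=4
    H0 returns (3, 4)
    H1 returns (3, 4)
    H2 returns [(3, 4)]
  branch[1] choose=1:
    put(4) @ H0 ⇒ s:=4
    H0 returns (3, 4)
    H1 returns (3, 4)
    H2 returns [(3, 4)]
= [(3, 4), (3, 4)]

Answer: 2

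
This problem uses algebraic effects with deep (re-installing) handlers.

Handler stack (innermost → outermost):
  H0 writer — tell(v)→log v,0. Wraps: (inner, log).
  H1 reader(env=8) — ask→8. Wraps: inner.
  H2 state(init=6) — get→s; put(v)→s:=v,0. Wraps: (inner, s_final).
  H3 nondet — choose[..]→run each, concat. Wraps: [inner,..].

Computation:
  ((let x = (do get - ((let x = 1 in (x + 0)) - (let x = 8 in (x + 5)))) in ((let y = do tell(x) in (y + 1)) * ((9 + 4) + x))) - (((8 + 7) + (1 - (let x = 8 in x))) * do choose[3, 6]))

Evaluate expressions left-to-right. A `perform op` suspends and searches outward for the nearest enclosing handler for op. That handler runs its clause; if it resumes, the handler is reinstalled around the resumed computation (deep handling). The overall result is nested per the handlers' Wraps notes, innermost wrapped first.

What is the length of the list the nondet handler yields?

Step-by-step:
get @ H2 ⇒ 6
tell(18) @ H0 ⇒ log+=18
choose[3, 6] @ H3
  branch[0] choose=3:
    H0 returns (7, (18))
    H1 returns (7, (18))
    H2 returns ((7, (18)), 6)
    H3 returns [((7, (18)), 6)]
  branch[1] choose=6:
    H0 returns (-17, (18))
    H1 returns (-17, (18))
    H2 returns ((-17, (18)), 6)
    H3 returns [((-17, (18)), 6)]
= [((7, (18)), 6), ((-17, (18)), 6)]

Answer: 2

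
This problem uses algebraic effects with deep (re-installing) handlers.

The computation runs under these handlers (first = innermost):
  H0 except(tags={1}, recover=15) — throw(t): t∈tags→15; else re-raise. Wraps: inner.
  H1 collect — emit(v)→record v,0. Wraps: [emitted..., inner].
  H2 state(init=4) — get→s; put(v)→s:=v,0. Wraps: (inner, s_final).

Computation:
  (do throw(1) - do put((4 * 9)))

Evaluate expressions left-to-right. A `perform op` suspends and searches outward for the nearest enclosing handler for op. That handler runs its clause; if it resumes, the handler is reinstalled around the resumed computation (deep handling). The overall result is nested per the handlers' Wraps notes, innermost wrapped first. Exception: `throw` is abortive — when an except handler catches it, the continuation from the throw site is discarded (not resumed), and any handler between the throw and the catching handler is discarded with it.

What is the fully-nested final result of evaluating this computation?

Evaluation trace:
throw(1) @ H0 caught ⇒ 15
H1 returns [15]
H2 returns ([15], 4)
= ([15], 4)

Answer: ([15], 4)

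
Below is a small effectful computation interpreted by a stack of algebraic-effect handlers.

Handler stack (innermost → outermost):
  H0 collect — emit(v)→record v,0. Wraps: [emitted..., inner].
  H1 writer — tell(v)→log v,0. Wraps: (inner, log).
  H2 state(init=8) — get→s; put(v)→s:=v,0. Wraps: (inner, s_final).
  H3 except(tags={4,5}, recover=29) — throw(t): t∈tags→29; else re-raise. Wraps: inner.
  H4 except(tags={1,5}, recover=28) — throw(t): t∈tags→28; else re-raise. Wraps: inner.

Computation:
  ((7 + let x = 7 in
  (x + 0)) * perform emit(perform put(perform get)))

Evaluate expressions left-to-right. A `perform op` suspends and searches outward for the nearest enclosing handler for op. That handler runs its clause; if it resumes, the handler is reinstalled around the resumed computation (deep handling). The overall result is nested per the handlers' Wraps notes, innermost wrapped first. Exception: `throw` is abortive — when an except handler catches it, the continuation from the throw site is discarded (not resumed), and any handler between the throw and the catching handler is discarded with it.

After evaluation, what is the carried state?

Working:
get @ H2 ⇒ 8
put(8) @ H2 ⇒ s:=8
emit(0) @ H0 ⇒ out+=0
H0 returns [0, 0]
H1 returns ([0, 0], ())
H2 returns (([0, 0], ()), 8)
H3 returns (([0, 0], ()), 8)
H4 returns (([0, 0], ()), 8)
= (([0, 0], ()), 8)

Answer: 8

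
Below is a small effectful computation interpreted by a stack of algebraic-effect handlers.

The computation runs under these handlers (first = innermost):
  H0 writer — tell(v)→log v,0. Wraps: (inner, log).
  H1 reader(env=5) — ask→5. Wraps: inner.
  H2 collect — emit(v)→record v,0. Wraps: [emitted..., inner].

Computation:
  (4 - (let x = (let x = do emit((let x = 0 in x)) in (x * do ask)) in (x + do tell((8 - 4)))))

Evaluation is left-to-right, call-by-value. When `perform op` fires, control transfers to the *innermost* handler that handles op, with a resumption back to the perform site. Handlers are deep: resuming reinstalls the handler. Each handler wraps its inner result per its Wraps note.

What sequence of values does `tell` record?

Answer: (4)

Step-by-step:
emit(0) @ H2 ⇒ out+=0
ask @ H1 ⇒ 5
tell(4) @ H0 ⇒ log+=4
H0 returns (4, (4))
H1 returns (4, (4))
H2 returns [0, (4, (4))]
= [0, (4, (4))]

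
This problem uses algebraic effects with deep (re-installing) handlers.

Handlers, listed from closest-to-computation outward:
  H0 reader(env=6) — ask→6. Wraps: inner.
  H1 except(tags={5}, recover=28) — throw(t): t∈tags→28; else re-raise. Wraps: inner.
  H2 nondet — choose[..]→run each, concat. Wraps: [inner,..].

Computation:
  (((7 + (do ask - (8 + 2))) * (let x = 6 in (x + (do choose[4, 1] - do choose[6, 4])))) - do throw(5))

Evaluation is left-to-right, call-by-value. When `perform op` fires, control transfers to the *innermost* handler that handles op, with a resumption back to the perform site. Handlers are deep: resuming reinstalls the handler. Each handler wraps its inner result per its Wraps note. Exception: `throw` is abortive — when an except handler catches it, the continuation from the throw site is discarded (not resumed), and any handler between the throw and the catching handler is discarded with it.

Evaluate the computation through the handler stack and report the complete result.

Answer: [28, 28, 28, 28]

Evaluation trace:
ask @ H0 ⇒ 6
choose[4, 1] @ H2
  branch[0] choose=4:
    choose[6, 4] @ H2
      branch[0] choose=6:
        throw(5) @ H1 caught ⇒ 28
        H2 returns [28]
      branch[1] choose=4:
        throw(5) @ H1 caught ⇒ 28
        H2 returns [28]
  branch[1] choose=1:
    choose[6, 4] @ H2
      branch[0] choose=6:
        throw(5) @ H1 caught ⇒ 28
        H2 returns [28]
      branch[1] choose=4:
        throw(5) @ H1 caught ⇒ 28
        H2 returns [28]
= [28, 28, 28, 28]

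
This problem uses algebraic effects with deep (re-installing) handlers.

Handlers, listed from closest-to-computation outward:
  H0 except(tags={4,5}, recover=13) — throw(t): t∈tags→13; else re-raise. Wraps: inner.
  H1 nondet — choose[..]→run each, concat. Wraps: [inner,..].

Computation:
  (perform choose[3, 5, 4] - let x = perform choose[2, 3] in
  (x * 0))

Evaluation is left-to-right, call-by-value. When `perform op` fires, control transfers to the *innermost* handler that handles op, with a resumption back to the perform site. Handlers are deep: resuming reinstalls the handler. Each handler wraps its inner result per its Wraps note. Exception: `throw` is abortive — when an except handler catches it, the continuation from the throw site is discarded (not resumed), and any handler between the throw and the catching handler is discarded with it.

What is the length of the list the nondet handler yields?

Step-by-step:
choose[3, 5, 4] @ H1
  branch[0] choose=3:
    choose[2, 3] @ H1
      branch[0] choose=2:
        H0 returns 3
        H1 returns [3]
      branch[1] choose=3:
        H0 returns 3
        H1 returns [3]
  branch[1] choose=5:
    choose[2, 3] @ H1
      branch[0] choose=2:
        H0 returns 5
        H1 returns [5]
      branch[1] choose=3:
        H0 returns 5
        H1 returns [5]
  branch[2] choose=4:
    choose[2, 3] @ H1
      branch[0] choose=2:
        H0 returns 4
        H1 returns [4]
      branch[1] choose=3:
        H0 returns 4
        H1 returns [4]
= [3, 3, 5, 5, 4, 4]

Answer: 6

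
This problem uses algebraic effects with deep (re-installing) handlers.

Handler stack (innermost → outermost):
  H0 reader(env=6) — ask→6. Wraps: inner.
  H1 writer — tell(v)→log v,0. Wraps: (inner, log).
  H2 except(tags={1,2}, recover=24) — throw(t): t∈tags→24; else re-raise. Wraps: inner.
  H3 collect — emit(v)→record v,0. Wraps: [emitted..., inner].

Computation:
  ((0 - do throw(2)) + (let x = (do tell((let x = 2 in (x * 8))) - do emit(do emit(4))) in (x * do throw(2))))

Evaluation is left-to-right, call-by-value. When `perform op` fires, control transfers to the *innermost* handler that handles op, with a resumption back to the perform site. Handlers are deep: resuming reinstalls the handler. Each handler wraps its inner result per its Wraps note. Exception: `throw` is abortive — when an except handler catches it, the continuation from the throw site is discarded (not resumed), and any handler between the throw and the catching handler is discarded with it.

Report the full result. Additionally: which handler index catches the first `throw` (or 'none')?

Answer: [24] ; first throw caught by: H2

Step-by-step:
throw(2) @ H2 caught ⇒ 24
H3 returns [24]
= [24]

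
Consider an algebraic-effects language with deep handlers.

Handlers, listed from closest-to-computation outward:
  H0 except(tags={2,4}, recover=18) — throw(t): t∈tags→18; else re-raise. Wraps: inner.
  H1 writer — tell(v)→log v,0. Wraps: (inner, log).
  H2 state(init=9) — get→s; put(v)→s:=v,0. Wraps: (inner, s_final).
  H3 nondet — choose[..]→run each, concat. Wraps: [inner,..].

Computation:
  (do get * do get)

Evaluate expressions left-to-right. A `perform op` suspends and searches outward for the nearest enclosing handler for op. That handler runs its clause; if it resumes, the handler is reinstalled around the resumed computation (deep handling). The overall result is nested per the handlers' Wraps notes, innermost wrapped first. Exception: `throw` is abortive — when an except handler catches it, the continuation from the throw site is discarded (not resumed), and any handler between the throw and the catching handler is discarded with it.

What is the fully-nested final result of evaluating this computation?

Evaluation trace:
get @ H2 ⇒ 9
get @ H2 ⇒ 9
H0 returns 81
H1 returns (81, ())
H2 returns ((81, ()), 9)
H3 returns [((81, ()), 9)]
= [((81, ()), 9)]

Answer: [((81, ()), 9)]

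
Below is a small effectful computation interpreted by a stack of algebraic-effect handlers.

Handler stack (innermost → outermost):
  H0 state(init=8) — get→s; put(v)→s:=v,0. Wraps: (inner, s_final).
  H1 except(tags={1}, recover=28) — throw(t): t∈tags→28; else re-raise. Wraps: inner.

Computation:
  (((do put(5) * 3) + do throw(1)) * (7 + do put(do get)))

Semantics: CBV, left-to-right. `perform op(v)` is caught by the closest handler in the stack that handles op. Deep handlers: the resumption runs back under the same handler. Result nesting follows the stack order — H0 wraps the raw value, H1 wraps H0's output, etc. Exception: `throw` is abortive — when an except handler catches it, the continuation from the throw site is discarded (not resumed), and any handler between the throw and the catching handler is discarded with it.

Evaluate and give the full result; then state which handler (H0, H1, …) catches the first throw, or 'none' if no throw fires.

Answer: 28 ; first throw caught by: H1

Evaluation trace:
put(5) @ H0 ⇒ s:=5
throw(1) @ H1 caught ⇒ 28
= 28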